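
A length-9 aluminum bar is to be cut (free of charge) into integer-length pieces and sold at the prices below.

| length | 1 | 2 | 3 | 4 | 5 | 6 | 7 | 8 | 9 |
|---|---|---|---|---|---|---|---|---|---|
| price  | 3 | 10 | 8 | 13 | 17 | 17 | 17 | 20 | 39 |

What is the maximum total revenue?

43

Consider every possible first cut. r[k] is the best of p[i]+r[k−i] over all sellable i≤k.
r[1] = 3
r[2] = 10
r[3] = 13  (first piece 1, then r[2]=10)
r[4] = 20  (first piece 2, then r[2]=10)
r[5] = 23  (first piece 1, then r[4]=20)
r[6] = 30  (first piece 2, then r[4]=20)
r[7] = 33  (first piece 1, then r[6]=30)
r[8] = 40  (first piece 2, then r[6]=30)
r[9] = 43  (first piece 1, then r[8]=40)
One optimal cutting: 2 + 2 + 2 + 2 + 1 → $10 + $10 + $10 + $10 + $3 = $43.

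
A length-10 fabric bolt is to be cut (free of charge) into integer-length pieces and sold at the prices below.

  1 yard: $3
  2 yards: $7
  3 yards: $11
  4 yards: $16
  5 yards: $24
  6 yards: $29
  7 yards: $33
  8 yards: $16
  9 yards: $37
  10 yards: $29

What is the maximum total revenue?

Build v[k] bottom-up: v[k] = max over allowed piece i of (p[i] + v[k−i]).
v[1] = 3
v[2] = max(3+3, 7+0) = 7
v[3] = max(3+7, 7+3, 11+0) = 11
v[4] = max(3+11, 7+7, 11+3, 16+0) = 16
v[5] = max(3+16, 7+11, 11+7, 16+3, 24+0) = 24
v[6] = max(3+24, 7+16, 11+11, 16+7, 24+3, 29+0) = 29
v[7] = max(3+29, 7+24, 11+16, …, 29+3, 33+0) = 33
v[8] = max(3+33, 7+29, 11+24, …, 33+3, 16+0) = 36
v[9] = max(3+36, 7+33, 11+29, …, 16+3, 37+0) = 40
v[10] = max(3+40, 7+36, 11+33, …, 37+3, 29+0) = 48
One optimal cutting: 5 + 5 → $24 + $24 = $48.

48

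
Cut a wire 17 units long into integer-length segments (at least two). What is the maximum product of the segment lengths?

Let prod[k] be the best product for length k (with at least one cut). For each first piece i, the rest contributes max(k−i, prod[k−i]).
prod[2] = 1*max(1,0) = 1*1 = 1
prod[3] = 1*max(2,1) = 1*2 = 2
prod[4] = 2*max(2,1) = 2*2 = 4
prod[5] = 2*max(3,2) = 2*3 = 6
prod[6] = 3*max(3,2) = 3*3 = 9
prod[7] = 2*max(5,6) = 2*6 = 12
prod[8] = 2*max(6,9) = 2*9 = 18
prod[9] = 3*max(6,9) = 3*9 = 27
prod[10] = 2*max(8,18) = 2*18 = 36
prod[11] = 2*max(9,27) = 2*27 = 54
prod[12] = 3*max(9,27) = 3*27 = 81
prod[13] = 2*max(11,54) = 2*54 = 108
prod[14] = 2*max(12,81) = 2*81 = 162
prod[15] = 3*max(12,81) = 3*81 = 243
prod[16] = 2*max(14,162) = 2*162 = 324
prod[17] = 2*max(15,243) = 2*243 = 486
One optimal split: 3 + 3 + 3 + 3 + 3 + 2; product 3*3*3*3*3*2 = 486.

486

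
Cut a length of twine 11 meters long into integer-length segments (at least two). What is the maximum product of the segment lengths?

54

Fill prod[k] for k=2..11: at each k try every first piece i and multiply by the better of (k−i) uncut or prod[k−i].
prod[2] = 1×max(1,0) = 1×1 = 1
prod[3] = max(1×2, 2×1) = 2
prod[4] = max(1×3, 2×2, 3×1) = 4
prod[5] = max(1×4, 2×3, 3×2, 4×1) = 6
prod[6] = max(1×6, 2×4, 3×3, 4×2, 5×1) = 9
prod[7] = max(1×9, 2×6, 3×4, 4×3, 5×2, 6×1) = 12
prod[8] = max(1×12, 2×9, 3×6, …, 6×2, 7×1) = 18
prod[9] = max(1×18, 2×12, 3×9, …, 7×2, 8×1) = 27
prod[10] = max(1×27, 2×18, 3×12, …, 8×2, 9×1) = 36
prod[11] = max(1×36, 2×27, 3×18, …, 9×2, 10×1) = 54
One optimal split: 3 + 3 + 3 + 2; product 3×3×3×2 = 54.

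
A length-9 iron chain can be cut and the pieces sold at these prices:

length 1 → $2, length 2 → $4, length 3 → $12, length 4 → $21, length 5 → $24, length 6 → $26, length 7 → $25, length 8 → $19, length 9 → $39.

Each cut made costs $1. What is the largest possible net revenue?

Build v[k] bottom-up: v[k] = max over allowed piece i of (p[i] + v[k−i]) − 1 per cut.
v[1] = 2
v[2] = max(2+2-1, 4+0) = 4
v[3] = max(2+4-1, 4+2-1, 12+0) = 12
v[4] = max(2+12-1, 4+4-1, 12+2-1, 21+0) = 21
v[5] = max(2+21-1, 4+12-1, 12+4-1, 21+2-1, 24+0) = 24
v[6] = max(2+24-1, 4+21-1, 12+12-1, 21+4-1, 24+2-1, 26+0) = 26
v[7] = max(2+26-1, 4+24-1, 12+21-1, …, 26+2-1, 25+0) = 32
v[8] = max(2+32-1, 4+26-1, 12+24-1, …, 25+2-1, 19+0) = 41
v[9] = max(2+41-1, 4+32-1, 12+26-1, …, 19+2-1, 39+0) = 44
One optimal plan: pieces 5 + 4 (1 cut) → $45 − $1 = $44.

44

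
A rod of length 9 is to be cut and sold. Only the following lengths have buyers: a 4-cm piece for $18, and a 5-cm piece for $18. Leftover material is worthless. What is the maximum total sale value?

36

Consider every possible first cut. best[k] is the best of p[i]+best[k−i] over all sellable i≤k.
best[1] = 0
best[2] = 0
best[3] = 0
best[4] = 18
best[5] = max(18+0, 18+0) = 18
best[6] = max(18+0, 18+0) = 18
best[7] = max(18+0, 18+0) = 18
best[8] = max(18+18, 18+0) = 36
best[9] = max(18+18, 18+18) = 36
One optimal cutting: pieces 4 + 4 with 1 cm of scrap → $36.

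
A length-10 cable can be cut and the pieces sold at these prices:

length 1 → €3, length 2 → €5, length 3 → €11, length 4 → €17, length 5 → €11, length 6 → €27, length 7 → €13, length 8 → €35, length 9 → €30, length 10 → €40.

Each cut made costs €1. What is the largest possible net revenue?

Consider every possible first cut. net[k] is the best of p[i]+net[k−i] over all sellable i≤k, charging 1 whenever i<k.
net[1] = 3
net[2] = 5  (first piece 1, then net[1]=3)
net[3] = 11
net[4] = 17
net[5] = 19  (first piece 1, then net[4]=17)
net[6] = 27
net[7] = 29  (first piece 1, then net[6]=27)
net[8] = 35
net[9] = 37  (first piece 1, then net[8]=35)
net[10] = 43  (first piece 4, then net[6]=27)
One optimal plan: pieces 6 + 4 (1 cut) → €44 − €1 = €43.

43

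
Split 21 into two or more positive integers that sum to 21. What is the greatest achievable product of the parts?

2187

Let m[k] be the best product for length k (with at least one cut). For each first piece i, the rest contributes max(k−i, m[k−i]).
m[2] = 1·max(1,0) = 1·1 = 1
m[3] = 1·max(2,1) = 1·2 = 2
m[4] = 2·max(2,1) = 2·2 = 4
m[5] = 2·max(3,2) = 2·3 = 6
m[6] = 3·max(3,2) = 3·3 = 9
m[7] = 2·max(5,6) = 2·6 = 12
m[8] = 2·max(6,9) = 2·9 = 18
m[9] = 3·max(6,9) = 3·9 = 27
m[10] = 2·max(8,18) = 2·18 = 36
m[11] = 2·max(9,27) = 2·27 = 54
m[12] = 3·max(9,27) = 3·27 = 81
m[13] = 2·max(11,54) = 2·54 = 108
m[14] = 2·max(12,81) = 2·81 = 162
m[15] = 3·max(12,81) = 3·81 = 243
m[16] = 2·max(14,162) = 2·162 = 324
m[17] = 2·max(15,243) = 2·243 = 486
m[18] = 3·max(15,243) = 3·243 = 729
m[19] = 2·max(17,486) = 2·486 = 972
m[20] = 2·max(18,729) = 2·729 = 1458
m[21] = 3·max(18,729) = 3·729 = 2187
One optimal split: 3 + 3 + 3 + 3 + 3 + 3 + 3; product 3·3·3·3·3·3·3 = 2187.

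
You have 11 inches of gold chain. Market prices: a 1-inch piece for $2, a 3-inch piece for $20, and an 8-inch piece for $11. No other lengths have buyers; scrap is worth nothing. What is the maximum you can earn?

64

Build best[k] bottom-up: best[k] = max over allowed piece i of (p[i] + best[k−i]).
best[1] = 2
best[2] = 4  (first piece 1, then best[1]=2)
best[3] = max(2+4, 20+0) = 20
best[4] = max(2+20, 20+2) = 22
best[5] = max(2+22, 20+4) = 24
best[6] = max(2+24, 20+20) = 40
best[7] = max(2+40, 20+22) = 42
best[8] = max(2+42, 20+24, 11+0) = 44
best[9] = max(2+44, 20+40, 11+2) = 60
best[10] = max(2+60, 20+42, 11+4) = 62
best[11] = max(2+62, 20+44, 11+20) = 64
One optimal cutting: 3 + 3 + 3 + 1 + 1 → $64.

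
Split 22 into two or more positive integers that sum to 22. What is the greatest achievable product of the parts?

2916

Let m[k] be the best product for length k (with at least one cut). For each first piece i, the rest contributes max(k−i, m[k−i]).
m[2] = 1·max(1,0) = 1·1 = 1
m[3] = 1·max(2,1) = 1·2 = 2
m[4] = 2·max(2,1) = 2·2 = 4
m[5] = 2·max(3,2) = 2·3 = 6
m[6] = 3·max(3,2) = 3·3 = 9
m[7] = 2·max(5,6) = 2·6 = 12
m[8] = 2·max(6,9) = 2·9 = 18
m[9] = 3·max(6,9) = 3·9 = 27
m[10] = 2·max(8,18) = 2·18 = 36
m[11] = 2·max(9,27) = 2·27 = 54
m[12] = 3·max(9,27) = 3·27 = 81
m[13] = 2·max(11,54) = 2·54 = 108
m[14] = 2·max(12,81) = 2·81 = 162
m[15] = 3·max(12,81) = 3·81 = 243
m[16] = 2·max(14,162) = 2·162 = 324
m[17] = 2·max(15,243) = 2·243 = 486
m[18] = 3·max(15,243) = 3·243 = 729
m[19] = 2·max(17,486) = 2·486 = 972
m[20] = 2·max(18,729) = 2·729 = 1458
m[21] = 3·max(18,729) = 3·729 = 2187
m[22] = 2·max(20,1458) = 2·1458 = 2916
One optimal split: 3 + 3 + 3 + 3 + 3 + 3 + 2 + 2; product 3·3·3·3·3·3·2·2 = 2916.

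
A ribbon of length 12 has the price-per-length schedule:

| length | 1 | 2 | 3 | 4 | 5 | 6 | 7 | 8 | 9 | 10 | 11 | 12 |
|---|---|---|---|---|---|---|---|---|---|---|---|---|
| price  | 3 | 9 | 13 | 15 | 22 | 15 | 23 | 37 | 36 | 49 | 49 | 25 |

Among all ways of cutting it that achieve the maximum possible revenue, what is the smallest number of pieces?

Let r[k] be the best obtainable value from length k. For each k, try every first piece i and keep the best of price[i] + r[k−i].
r[1] = 3
r[2] = max(3+3, 9+0) = 9
r[3] = max(3+9, 9+3, 13+0) = 13
r[4] = max(3+13, 9+9, 13+3, 15+0) = 18
r[5] = max(3+18, 9+13, 13+9, 15+3, 22+0) = 22
r[6] = max(3+22, 9+18, 13+13, 15+9, 22+3, 15+0) = 27
r[7] = max(3+27, 9+22, 13+18, …, 15+3, 23+0) = 31
r[8] = max(3+31, 9+27, 13+22, …, 23+3, 37+0) = 37
r[9] = max(3+37, 9+31, 13+27, …, 37+3, 36+0) = 40
r[10] = max(3+40, 9+37, 13+31, …, 36+3, 49+0) = 49
r[11] = max(3+49, 9+40, 13+37, …, 49+3, 49+0) = 52
r[12] = max(3+52, 9+49, 13+40, …, 49+3, 25+0) = 58
Maximum revenue is ¢58.
Now minimize piece count subject to staying optimal: for each k, pieces[k] = 1 + min over i with p[i]+r[k−i]=r[k] of pieces[k−i].
pieces[9] = 2
pieces[10] = 1
pieces[11] = 2
pieces[12] = 2

2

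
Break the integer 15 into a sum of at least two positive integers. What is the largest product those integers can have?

243

Let prod[k] be the best product for length k (with at least one cut). For each first piece i, the rest contributes max(k−i, prod[k−i]).
Small cases: prod[2]=1, prod[3]=2, prod[4]=4, prod[5]=6, prod[6]=9, prod[7]=12, prod[8]=18, prod[9]=27.
prod[10] = max(1×27, 2×18, 3×12, …, 8×2, 9×1) = 36
prod[11] = max(1×36, 2×27, 3×18, …, 9×2, 10×1) = 54
prod[12] = max(1×54, 2×36, 3×27, …, 10×2, 11×1) = 81
prod[13] = max(1×81, 2×54, 3×36, …, 11×2, 12×1) = 108
prod[14] = max(1×108, 2×81, 3×54, …, 12×2, 13×1) = 162
prod[15] = max(1×162, 2×108, 3×81, …, 13×2, 14×1) = 243
One optimal split: 3 + 3 + 3 + 3 + 3; product 3×3×3×3×3 = 243.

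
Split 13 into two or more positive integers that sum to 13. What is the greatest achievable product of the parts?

108

Define f[k] = max over 1≤i<k of i · max(k−i, f[k−i]); the inner max lets the remainder stay uncut if that's better.
Small cases: f[2]=1, f[3]=2, f[4]=4, f[5]=6, f[6]=9.
f[7] = 2*max(5,6) = 2*6 = 12
f[8] = 2*max(6,9) = 2*9 = 18
f[9] = 3*max(6,9) = 3*9 = 27
f[10] = 2*max(8,18) = 2*18 = 36
f[11] = 2*max(9,27) = 2*27 = 54
f[12] = 3*max(9,27) = 3*27 = 81
f[13] = 2*max(11,54) = 2*54 = 108
One optimal split: 3 + 3 + 3 + 2 + 2; product 3*3*3*2*2 = 108.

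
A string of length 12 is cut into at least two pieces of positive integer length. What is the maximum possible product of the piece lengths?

81

Fill f[k] for k=2..12: at each k try every first piece i and multiply by the better of (k−i) uncut or f[k−i].
f[2] = 1*max(1,0) = 1*1 = 1
f[3] = 1*max(2,1) = 1*2 = 2
f[4] = 2*max(2,1) = 2*2 = 4
f[5] = 2*max(3,2) = 2*3 = 6
f[6] = 3*max(3,2) = 3*3 = 9
f[7] = 2*max(5,6) = 2*6 = 12
f[8] = 2*max(6,9) = 2*9 = 18
f[9] = 3*max(6,9) = 3*9 = 27
f[10] = 2*max(8,18) = 2*18 = 36
f[11] = 2*max(9,27) = 2*27 = 54
f[12] = 3*max(9,27) = 3*27 = 81
One optimal split: 3 + 3 + 3 + 3; product 3*3*3*3 = 81.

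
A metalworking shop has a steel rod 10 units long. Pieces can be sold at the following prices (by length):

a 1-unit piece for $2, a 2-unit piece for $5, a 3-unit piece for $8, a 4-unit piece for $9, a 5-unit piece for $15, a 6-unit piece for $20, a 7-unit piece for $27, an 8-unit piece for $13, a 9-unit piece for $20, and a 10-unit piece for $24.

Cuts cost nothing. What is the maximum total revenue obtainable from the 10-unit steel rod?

35

Consider every possible first cut. best[k] is the best of p[i]+best[k−i] over all sellable i≤k.
best[1] = 2
best[2] = 5
best[3] = 8
best[4] = 10  (first piece 1, then best[3]=8)
best[5] = 15
best[6] = 20
best[7] = 27
best[8] = 29  (first piece 1, then best[7]=27)
best[9] = 32  (first piece 2, then best[7]=27)
best[10] = 35  (first piece 3, then best[7]=27)
One optimal cutting: 7 + 3 → $27 + $8 = $35.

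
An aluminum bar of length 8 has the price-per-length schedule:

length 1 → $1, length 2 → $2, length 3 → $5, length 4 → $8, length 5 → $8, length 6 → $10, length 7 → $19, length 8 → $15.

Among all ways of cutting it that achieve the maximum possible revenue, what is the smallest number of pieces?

Build r[k] bottom-up: r[k] = max over allowed piece i of (p[i] + r[k−i]).
r[1] = 1
r[2] = max(1+1, 2+0) = 2
r[3] = max(1+2, 2+1, 5+0) = 5
r[4] = max(1+5, 2+2, 5+1, 8+0) = 8
r[5] = max(1+8, 2+5, 5+2, 8+1, 8+0) = 9
r[6] = max(1+9, 2+8, 5+5, 8+2, 8+1, 10+0) = 10
r[7] = max(1+10, 2+9, 5+8, …, 10+1, 19+0) = 19
r[8] = max(1+19, 2+10, 5+9, …, 19+1, 15+0) = 20
Maximum revenue is $20.
Now minimize piece count subject to staying optimal: for each k, pieces[k] = 1 + min over i with p[i]+r[k−i]=r[k] of pieces[k−i].
pieces[5] = 2
pieces[6] = 1
pieces[7] = 1
pieces[8] = 2

2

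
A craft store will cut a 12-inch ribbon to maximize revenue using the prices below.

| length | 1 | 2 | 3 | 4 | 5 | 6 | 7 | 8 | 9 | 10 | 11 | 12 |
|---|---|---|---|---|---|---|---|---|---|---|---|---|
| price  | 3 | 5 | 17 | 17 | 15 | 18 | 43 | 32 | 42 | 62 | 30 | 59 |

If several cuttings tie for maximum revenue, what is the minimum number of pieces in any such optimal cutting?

3

Let r[k] be the best obtainable value from length k. For each k, try every first piece i and keep the best of price[i] + r[k−i].
r[1] = 3
r[2] = max(3+3, 5+0) = 6
r[3] = max(3+6, 5+3, 17+0) = 17
r[4] = max(3+17, 5+6, 17+3, 17+0) = 20
r[5] = max(3+20, 5+17, 17+6, 17+3, 15+0) = 23
r[6] = max(3+23, 5+20, 17+17, 17+6, 15+3, 18+0) = 34
r[7] = max(3+34, 5+23, 17+20, …, 18+3, 43+0) = 43
r[8] = max(3+43, 5+34, 17+23, …, 43+3, 32+0) = 46
r[9] = max(3+46, 5+43, 17+34, …, 32+3, 42+0) = 51
r[10] = max(3+51, 5+46, 17+43, …, 42+3, 62+0) = 62
r[11] = max(3+62, 5+51, 17+46, …, 62+3, 30+0) = 65
r[12] = max(3+65, 5+62, 17+51, …, 30+3, 59+0) = 68
Maximum revenue is ¢68.
Now minimize piece count subject to staying optimal: for each k, pieces[k] = 1 + min over i with p[i]+r[k−i]=r[k] of pieces[k−i].
pieces[9] = 3
pieces[10] = 1
pieces[11] = 2
pieces[12] = 3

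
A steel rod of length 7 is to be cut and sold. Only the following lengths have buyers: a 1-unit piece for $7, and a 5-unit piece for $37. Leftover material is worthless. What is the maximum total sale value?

Let f[k] be the best obtainable value from length k. For each k, try every first piece i and keep the best of price[i] + f[k−i].
f[1] = 7
f[2] = 14  (first piece 1, then f[1]=7)
f[3] = 21  (first piece 1, then f[2]=14)
f[4] = 28  (first piece 1, then f[3]=21)
f[5] = max(7+28, 37+0) = 37
f[6] = max(7+37, 37+7) = 44
f[7] = max(7+44, 37+14) = 51
One optimal cutting: 5 + 1 + 1 → $51.

51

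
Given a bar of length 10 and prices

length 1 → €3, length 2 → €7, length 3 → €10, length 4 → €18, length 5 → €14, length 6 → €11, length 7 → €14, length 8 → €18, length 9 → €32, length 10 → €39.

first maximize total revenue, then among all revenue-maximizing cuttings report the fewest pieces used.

Let r[k] be the best obtainable value from length k. For each k, try every first piece i and keep the best of price[i] + r[k−i].
r[1] = 3
r[2] = max(3+3, 7+0) = 7
r[3] = max(3+7, 7+3, 10+0) = 10
r[4] = max(3+10, 7+7, 10+3, 18+0) = 18
r[5] = max(3+18, 7+10, 10+7, 18+3, 14+0) = 21
r[6] = max(3+21, 7+18, 10+10, 18+7, 14+3, 11+0) = 25
r[7] = max(3+25, 7+21, 10+18, …, 11+3, 14+0) = 28
r[8] = max(3+28, 7+25, 10+21, …, 14+3, 18+0) = 36
r[9] = max(3+36, 7+28, 10+25, …, 18+3, 32+0) = 39
r[10] = max(3+39, 7+36, 10+28, …, 32+3, 39+0) = 43
Maximum revenue is €43.
Now minimize piece count subject to staying optimal: for each k, pieces[k] = 1 + min over i with p[i]+r[k−i]=r[k] of pieces[k−i].
pieces[7] = 2
pieces[8] = 2
pieces[9] = 3
pieces[10] = 3

3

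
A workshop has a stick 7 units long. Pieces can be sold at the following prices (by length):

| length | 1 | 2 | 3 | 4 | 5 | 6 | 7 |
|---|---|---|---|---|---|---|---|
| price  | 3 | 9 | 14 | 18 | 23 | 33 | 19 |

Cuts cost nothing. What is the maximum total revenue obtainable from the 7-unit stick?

36

Build best[k] bottom-up: best[k] = max over allowed piece i of (p[i] + best[k−i]).
best[1] = 3
best[2] = max(3+3, 9+0) = 9
best[3] = max(3+9, 9+3, 14+0) = 14
best[4] = max(3+14, 9+9, 14+3, 18+0) = 18
best[5] = max(3+18, 9+14, 14+9, 18+3, 23+0) = 23
best[6] = max(3+23, 9+18, 14+14, 18+9, 23+3, 33+0) = 33
best[7] = max(3+33, 9+23, 14+18, …, 33+3, 19+0) = 36
One optimal cutting: 6 + 1 → $33 + $3 = $36.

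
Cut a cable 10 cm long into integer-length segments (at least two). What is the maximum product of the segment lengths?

Define prod[k] = max over 1≤i<k of i · max(k−i, prod[k−i]); the inner max lets the remainder stay uncut if that's better.
Small cases: prod[2]=1.
prod[3] = max(1·2, 2·1) = 2
prod[4] = max(1·3, 2·2, 3·1) = 4
prod[5] = max(1·4, 2·3, 3·2, 4·1) = 6
prod[6] = max(1·6, 2·4, 3·3, 4·2, 5·1) = 9
prod[7] = max(1·9, 2·6, 3·4, 4·3, 5·2, 6·1) = 12
prod[8] = max(1·12, 2·9, 3·6, …, 6·2, 7·1) = 18
prod[9] = max(1·18, 2·12, 3·9, …, 7·2, 8·1) = 27
prod[10] = max(1·27, 2·18, 3·12, …, 8·2, 9·1) = 36
One optimal split: 3 + 3 + 2 + 2; product 3·3·2·2 = 36.

36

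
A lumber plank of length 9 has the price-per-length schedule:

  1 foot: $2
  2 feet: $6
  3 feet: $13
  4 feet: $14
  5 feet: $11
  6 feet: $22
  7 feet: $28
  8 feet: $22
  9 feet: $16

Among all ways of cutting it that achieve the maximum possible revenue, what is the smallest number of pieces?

Consider every possible first cut. r[k] is the best of p[i]+r[k−i] over all sellable i≤k.
r[1] = 2
r[2] = 6
r[3] = 13
r[4] = 15  (first piece 1, then r[3]=13)
r[5] = 19  (first piece 2, then r[3]=13)
r[6] = 26  (first piece 3, then r[3]=13)
r[7] = 28  (first piece 1, then r[6]=26)
r[8] = 32  (first piece 2, then r[6]=26)
r[9] = 39  (first piece 3, then r[6]=26)
Maximum revenue is $39.
Now minimize piece count subject to staying optimal: for each k, pieces[k] = 1 + min over i with p[i]+r[k−i]=r[k] of pieces[k−i].
pieces[6] = 2
pieces[7] = 1
pieces[8] = 3
pieces[9] = 3

3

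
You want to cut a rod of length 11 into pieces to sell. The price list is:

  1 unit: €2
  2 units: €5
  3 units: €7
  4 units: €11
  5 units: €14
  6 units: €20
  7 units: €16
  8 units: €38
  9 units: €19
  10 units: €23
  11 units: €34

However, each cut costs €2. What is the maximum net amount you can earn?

43

Let v[k] be the best obtainable value from length k. For each k, try every first piece i and keep the best of price[i] + v[k−i] minus the 2 cut fee when i<k.
v[1] = 2
v[2] = max(2+2-2, 5+0) = 5
v[3] = max(2+5-2, 5+2-2, 7+0) = 7
v[4] = max(2+7-2, 5+5-2, 7+2-2, 11+0) = 11
v[5] = max(2+11-2, 5+7-2, 7+5-2, 11+2-2, 14+0) = 14
v[6] = max(2+14-2, 5+11-2, 7+7-2, 11+5-2, 14+2-2, 20+0) = 20
v[7] = max(2+20-2, 5+14-2, 7+11-2, …, 20+2-2, 16+0) = 20
v[8] = max(2+20-2, 5+20-2, 7+14-2, …, 16+2-2, 38+0) = 38
v[9] = max(2+38-2, 5+20-2, 7+20-2, …, 38+2-2, 19+0) = 38
v[10] = max(2+38-2, 5+38-2, 7+20-2, …, 19+2-2, 23+0) = 41
v[11] = max(2+41-2, 5+38-2, 7+38-2, …, 23+2-2, 34+0) = 43
One optimal plan: pieces 8 + 3 (1 cut) → €45 − €2 = €43.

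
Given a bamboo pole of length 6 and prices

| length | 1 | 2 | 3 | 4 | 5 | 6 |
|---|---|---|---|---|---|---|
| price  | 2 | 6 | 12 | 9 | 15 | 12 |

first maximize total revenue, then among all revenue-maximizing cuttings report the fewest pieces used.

2

Build r[k] bottom-up: r[k] = max over allowed piece i of (p[i] + r[k−i]).
r[1] = 2
r[2] = 6
r[3] = 12
r[4] = 14  (first piece 1, then r[3]=12)
r[5] = 18  (first piece 2, then r[3]=12)
r[6] = 24  (first piece 3, then r[3]=12)
Maximum revenue is $24.
Now minimize piece count subject to staying optimal: for each k, pieces[k] = 1 + min over i with p[i]+r[k−i]=r[k] of pieces[k−i].
pieces[3] = 1
pieces[4] = 2
pieces[5] = 2
pieces[6] = 2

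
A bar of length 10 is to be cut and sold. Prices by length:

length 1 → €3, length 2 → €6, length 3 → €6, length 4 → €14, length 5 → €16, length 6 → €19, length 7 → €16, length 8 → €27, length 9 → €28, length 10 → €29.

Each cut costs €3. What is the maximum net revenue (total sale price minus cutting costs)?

Build net[k] bottom-up: net[k] = max over allowed piece i of (p[i] + net[k−i]) − 3 per cut.
net[1] = 3
net[2] = max(3+3-3, 6+0) = 6
net[3] = max(3+6-3, 6+3-3, 6+0) = 6
net[4] = max(3+6-3, 6+6-3, 6+3-3, 14+0) = 14
net[5] = max(3+14-3, 6+6-3, 6+6-3, 14+3-3, 16+0) = 16
net[6] = max(3+16-3, 6+14-3, 6+6-3, 14+6-3, 16+3-3, 19+0) = 19
net[7] = max(3+19-3, 6+16-3, 6+14-3, …, 19+3-3, 16+0) = 19
net[8] = max(3+19-3, 6+19-3, 6+16-3, …, 16+3-3, 27+0) = 27
net[9] = max(3+27-3, 6+19-3, 6+19-3, …, 27+3-3, 28+0) = 28
net[10] = max(3+28-3, 6+27-3, 6+19-3, …, 28+3-3, 29+0) = 30
One optimal plan: pieces 8 + 2 (1 cut) → €33 − €3 = €30.

30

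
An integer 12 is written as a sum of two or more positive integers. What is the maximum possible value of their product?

81

Fill g[k] for k=2..12: at each k try every first piece i and multiply by the better of (k−i) uncut or g[k−i].
Small cases: g[2]=1, g[3]=2, g[4]=4.
g[5] = 2·max(3,2) = 2·3 = 6
g[6] = 3·max(3,2) = 3·3 = 9
g[7] = 2·max(5,6) = 2·6 = 12
g[8] = 2·max(6,9) = 2·9 = 18
g[9] = 3·max(6,9) = 3·9 = 27
g[10] = 2·max(8,18) = 2·18 = 36
g[11] = 2·max(9,27) = 2·27 = 54
g[12] = 3·max(9,27) = 3·27 = 81
One optimal split: 3 + 3 + 3 + 3; product 3·3·3·3 = 81.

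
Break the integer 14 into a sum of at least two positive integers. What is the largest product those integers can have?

162

Fill m[k] for k=2..14: at each k try every first piece i and multiply by the better of (k−i) uncut or m[k−i].
m[2] = 1*max(1,0) = 1*1 = 1
m[3] = 1*max(2,1) = 1*2 = 2
m[4] = 2*max(2,1) = 2*2 = 4
m[5] = 2*max(3,2) = 2*3 = 6
m[6] = 3*max(3,2) = 3*3 = 9
m[7] = 2*max(5,6) = 2*6 = 12
m[8] = 2*max(6,9) = 2*9 = 18
m[9] = 3*max(6,9) = 3*9 = 27
m[10] = 2*max(8,18) = 2*18 = 36
m[11] = 2*max(9,27) = 2*27 = 54
m[12] = 3*max(9,27) = 3*27 = 81
m[13] = 2*max(11,54) = 2*54 = 108
m[14] = 2*max(12,81) = 2*81 = 162
One optimal split: 3 + 3 + 3 + 3 + 2; product 3*3*3*3*2 = 162.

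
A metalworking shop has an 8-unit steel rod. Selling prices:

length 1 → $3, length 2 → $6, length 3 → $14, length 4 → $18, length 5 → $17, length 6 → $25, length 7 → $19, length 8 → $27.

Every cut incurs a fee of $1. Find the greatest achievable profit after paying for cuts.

Consider every possible first cut. net[k] is the best of p[i]+net[k−i] over all sellable i≤k, charging 1 whenever i<k.
net[1] = 3
net[2] = max(3+3-1, 6+0) = 6
net[3] = max(3+6-1, 6+3-1, 14+0) = 14
net[4] = max(3+14-1, 6+6-1, 14+3-1, 18+0) = 18
net[5] = max(3+18-1, 6+14-1, 14+6-1, 18+3-1, 17+0) = 20
net[6] = max(3+20-1, 6+18-1, 14+14-1, 18+6-1, 17+3-1, 25+0) = 27
net[7] = max(3+27-1, 6+20-1, 14+18-1, …, 25+3-1, 19+0) = 31
net[8] = max(3+31-1, 6+27-1, 14+20-1, …, 19+3-1, 27+0) = 35
One optimal plan: pieces 4 + 4 (1 cut) → $36 − $1 = $35.

35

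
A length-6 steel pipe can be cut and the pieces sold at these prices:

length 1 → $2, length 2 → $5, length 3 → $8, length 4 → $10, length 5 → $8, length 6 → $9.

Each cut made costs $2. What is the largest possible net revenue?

Let v[k] be the best obtainable value from length k. For each k, try every first piece i and keep the best of price[i] + v[k−i] minus the 2 cut fee when i<k.
v[1] = 2
v[2] = max(2+2-2, 5+0) = 5
v[3] = max(2+5-2, 5+2-2, 8+0) = 8
v[4] = max(2+8-2, 5+5-2, 8+2-2, 10+0) = 10
v[5] = max(2+10-2, 5+8-2, 8+5-2, 10+2-2, 8+0) = 11
v[6] = max(2+11-2, 5+10-2, 8+8-2, 10+5-2, 8+2-2, 9+0) = 14
One optimal plan: pieces 3 + 3 (1 cut) → $16 − $2 = $14.

14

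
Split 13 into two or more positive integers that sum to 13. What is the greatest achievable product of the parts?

Fill P[k] for k=2..13: at each k try every first piece i and multiply by the better of (k−i) uncut or P[k−i].
P[2] = 1·max(1,0) = 1·1 = 1
P[3] = 1·max(2,1) = 1·2 = 2
P[4] = 2·max(2,1) = 2·2 = 4
P[5] = 2·max(3,2) = 2·3 = 6
P[6] = 3·max(3,2) = 3·3 = 9
P[7] = 2·max(5,6) = 2·6 = 12
P[8] = 2·max(6,9) = 2·9 = 18
P[9] = 3·max(6,9) = 3·9 = 27
P[10] = 2·max(8,18) = 2·18 = 36
P[11] = 2·max(9,27) = 2·27 = 54
P[12] = 3·max(9,27) = 3·27 = 81
P[13] = 2·max(11,54) = 2·54 = 108
One optimal split: 3 + 3 + 3 + 2 + 2; product 3·3·3·2·2 = 108.

108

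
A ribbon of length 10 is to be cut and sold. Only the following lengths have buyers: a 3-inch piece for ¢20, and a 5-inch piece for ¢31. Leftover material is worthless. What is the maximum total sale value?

Consider every possible first cut. f[k] is the best of p[i]+f[k−i] over all sellable i≤k.
f[1] = 0
f[2] = 0
f[3] = 20
f[4] = 20
f[5] = 31
f[6] = 40  (first piece 3, then f[3]=20)
f[7] = 40
f[8] = 51  (first piece 3, then f[5]=31)
f[9] = 60  (first piece 3, then f[6]=40)
f[10] = 62  (first piece 5, then f[5]=31)
One optimal cutting: 5 + 5 → ¢62.

62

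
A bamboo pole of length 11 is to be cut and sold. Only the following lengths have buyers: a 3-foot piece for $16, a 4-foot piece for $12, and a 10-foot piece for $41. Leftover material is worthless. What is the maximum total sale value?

Let r[k] be the best obtainable value from length k. For each k, try every first piece i and keep the best of price[i] + r[k−i].
r[1] = 0
r[2] = 0
r[3] = 16
r[4] = max(16+0, 12+0) = 16
r[5] = max(16+0, 12+0) = 16
r[6] = max(16+16, 12+0) = 32
r[7] = max(16+16, 12+16) = 32
r[8] = max(16+16, 12+16) = 32
r[9] = max(16+32, 12+16) = 48
r[10] = max(16+32, 12+32, 41+0) = 48
r[11] = max(16+32, 12+32, 41+0) = 48
One optimal cutting: pieces 3 + 3 + 3 with 2 feet of scrap → $48.

48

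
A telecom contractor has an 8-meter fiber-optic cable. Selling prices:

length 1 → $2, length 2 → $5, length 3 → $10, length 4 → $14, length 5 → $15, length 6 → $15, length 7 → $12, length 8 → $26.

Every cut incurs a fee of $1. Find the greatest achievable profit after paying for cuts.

27

Build net[k] bottom-up: net[k] = max over allowed piece i of (p[i] + net[k−i]) − 1 per cut.
net[1] = 2
net[2] = max(2+2-1, 5+0) = 5
net[3] = max(2+5-1, 5+2-1, 10+0) = 10
net[4] = max(2+10-1, 5+5-1, 10+2-1, 14+0) = 14
net[5] = max(2+14-1, 5+10-1, 10+5-1, 14+2-1, 15+0) = 15
net[6] = max(2+15-1, 5+14-1, 10+10-1, 14+5-1, 15+2-1, 15+0) = 19
net[7] = max(2+19-1, 5+15-1, 10+14-1, …, 15+2-1, 12+0) = 23
net[8] = max(2+23-1, 5+19-1, 10+15-1, …, 12+2-1, 26+0) = 27
One optimal plan: pieces 4 + 4 (1 cut) → $28 − $1 = $27.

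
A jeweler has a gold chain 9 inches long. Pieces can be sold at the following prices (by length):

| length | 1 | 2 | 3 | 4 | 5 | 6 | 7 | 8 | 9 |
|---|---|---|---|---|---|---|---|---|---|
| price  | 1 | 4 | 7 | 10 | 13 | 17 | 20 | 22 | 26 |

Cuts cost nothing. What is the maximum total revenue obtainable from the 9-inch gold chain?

Let v[k] be the best obtainable value from length k. For each k, try every first piece i and keep the best of price[i] + v[k−i].
v[1] = 1
v[2] = 4
v[3] = 7
v[4] = 10
v[5] = 13
v[6] = 17
v[7] = 20
v[8] = 22
v[9] = 26
Best is to sell the whole 9-inch piece uncut for $26.

26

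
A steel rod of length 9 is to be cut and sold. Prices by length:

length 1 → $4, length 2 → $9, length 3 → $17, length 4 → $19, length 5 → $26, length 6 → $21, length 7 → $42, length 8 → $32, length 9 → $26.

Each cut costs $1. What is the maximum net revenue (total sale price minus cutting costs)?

Build r[k] bottom-up: r[k] = max over allowed piece i of (p[i] + r[k−i]) − 1 per cut.
r[1] = 4
r[2] = 9
r[3] = 17
r[4] = 20  (first piece 1, then r[3]=17)
r[5] = 26
r[6] = 33  (first piece 3, then r[3]=17)
r[7] = 42
r[8] = 45  (first piece 1, then r[7]=42)
r[9] = 50  (first piece 2, then r[7]=42)
One optimal plan: pieces 7 + 2 (1 cut) → $51 − $1 = $50.

50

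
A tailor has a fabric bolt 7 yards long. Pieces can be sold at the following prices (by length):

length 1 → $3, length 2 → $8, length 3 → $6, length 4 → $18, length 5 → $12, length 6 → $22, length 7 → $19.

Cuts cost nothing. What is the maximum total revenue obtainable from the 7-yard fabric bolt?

Consider every possible first cut. v[k] is the best of p[i]+v[k−i] over all sellable i≤k.
v[1] = 3
v[2] = max(3+3, 8+0) = 8
v[3] = max(3+8, 8+3, 6+0) = 11
v[4] = max(3+11, 8+8, 6+3, 18+0) = 18
v[5] = max(3+18, 8+11, 6+8, 18+3, 12+0) = 21
v[6] = max(3+21, 8+18, 6+11, 18+8, 12+3, 22+0) = 26
v[7] = max(3+26, 8+21, 6+18, …, 22+3, 19+0) = 29
One optimal cutting: 4 + 2 + 1 → $18 + $8 + $3 = $29.

29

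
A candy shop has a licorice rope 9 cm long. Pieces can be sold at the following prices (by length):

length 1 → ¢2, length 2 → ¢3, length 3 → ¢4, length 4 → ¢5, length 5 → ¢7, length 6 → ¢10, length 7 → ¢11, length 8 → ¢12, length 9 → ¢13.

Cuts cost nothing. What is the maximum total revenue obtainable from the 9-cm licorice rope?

Let r[k] be the best obtainable value from length k. For each k, try every first piece i and keep the best of price[i] + r[k−i].
r[1] = 2
r[2] = max(2+2, 3+0) = 4
r[3] = max(2+4, 3+2, 4+0) = 6
r[4] = max(2+6, 3+4, 4+2, 5+0) = 8
r[5] = max(2+8, 3+6, 4+4, 5+2, 7+0) = 10
r[6] = max(2+10, 3+8, 4+6, 5+4, 7+2, 10+0) = 12
r[7] = max(2+12, 3+10, 4+8, …, 10+2, 11+0) = 14
r[8] = max(2+14, 3+12, 4+10, …, 11+2, 12+0) = 16
r[9] = max(2+16, 3+14, 4+12, …, 12+2, 13+0) = 18
One optimal cutting: 1 + 1 + 1 + 1 + 1 + 1 + 1 + 1 + 1 → ¢2 + ¢2 + ¢2 + ¢2 + ¢2 + ¢2 + ¢2 + ¢2 + ¢2 = ¢18.

18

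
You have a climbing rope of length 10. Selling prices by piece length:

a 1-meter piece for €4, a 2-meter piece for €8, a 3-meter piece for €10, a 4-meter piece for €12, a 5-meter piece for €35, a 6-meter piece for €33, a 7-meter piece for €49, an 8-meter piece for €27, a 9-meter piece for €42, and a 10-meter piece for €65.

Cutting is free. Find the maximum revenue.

70

Consider every possible first cut. v[k] is the best of p[i]+v[k−i] over all sellable i≤k.
v[1] = 4
v[2] = 8  (first piece 1, then v[1]=4)
v[3] = 12  (first piece 1, then v[2]=8)
v[4] = 16  (first piece 1, then v[3]=12)
v[5] = 35
v[6] = 39  (first piece 1, then v[5]=35)
v[7] = 49
v[8] = 53  (first piece 1, then v[7]=49)
v[9] = 57  (first piece 1, then v[8]=53)
v[10] = 70  (first piece 5, then v[5]=35)
One optimal cutting: 5 + 5 → €35 + €35 = €70.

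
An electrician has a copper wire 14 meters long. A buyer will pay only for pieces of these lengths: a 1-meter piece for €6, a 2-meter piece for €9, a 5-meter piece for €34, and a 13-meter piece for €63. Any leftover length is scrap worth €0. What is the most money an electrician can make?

92

Let best[k] be the best obtainable value from length k. For each k, try every first piece i and keep the best of price[i] + best[k−i].
best[1] = 6
best[2] = max(6+6, 9+0) = 12
best[3] = max(6+12, 9+6) = 18
best[4] = max(6+18, 9+12) = 24
best[5] = max(6+24, 9+18, 34+0) = 34
best[6] = max(6+34, 9+24, 34+6) = 40
best[7] = max(6+40, 9+34, 34+12) = 46
best[8] = max(6+46, 9+40, 34+18) = 52
best[9] = max(6+52, 9+46, 34+24) = 58
best[10] = max(6+58, 9+52, 34+34) = 68
best[11] = max(6+68, 9+58, 34+40) = 74
best[12] = max(6+74, 9+68, 34+46) = 80
best[13] = max(6+80, 9+74, 34+52, 63+0) = 86
best[14] = max(6+86, 9+80, 34+58, 63+6) = 92
One optimal cutting: 5 + 5 + 1 + 1 + 1 + 1 → €92.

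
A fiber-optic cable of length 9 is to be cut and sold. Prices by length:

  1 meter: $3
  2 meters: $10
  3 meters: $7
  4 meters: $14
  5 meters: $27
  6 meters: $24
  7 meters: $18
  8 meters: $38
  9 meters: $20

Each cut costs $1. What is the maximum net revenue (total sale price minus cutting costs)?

45

Let net[k] be the best obtainable value from length k. For each k, try every first piece i and keep the best of price[i] + net[k−i] minus the 1 cut fee when i<k.
net[1] = 3
net[2] = max(3+3-1, 10+0) = 10
net[3] = max(3+10-1, 10+3-1, 7+0) = 12
net[4] = max(3+12-1, 10+10-1, 7+3-1, 14+0) = 19
net[5] = max(3+19-1, 10+12-1, 7+10-1, 14+3-1, 27+0) = 27
net[6] = max(3+27-1, 10+19-1, 7+12-1, 14+10-1, 27+3-1, 24+0) = 29
net[7] = max(3+29-1, 10+27-1, 7+19-1, …, 24+3-1, 18+0) = 36
net[8] = max(3+36-1, 10+29-1, 7+27-1, …, 18+3-1, 38+0) = 38
net[9] = max(3+38-1, 10+36-1, 7+29-1, …, 38+3-1, 20+0) = 45
One optimal plan: pieces 5 + 2 + 2 (2 cuts) → $47 − $2 = $45.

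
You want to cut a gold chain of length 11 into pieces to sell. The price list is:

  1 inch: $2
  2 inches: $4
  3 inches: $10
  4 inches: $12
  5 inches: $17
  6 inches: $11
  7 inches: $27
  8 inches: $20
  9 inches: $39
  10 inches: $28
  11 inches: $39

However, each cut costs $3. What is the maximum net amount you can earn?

Let net[k] be the best obtainable value from length k. For each k, try every first piece i and keep the best of price[i] + net[k−i] minus the 3 cut fee when i<k.
net[1] = 2
net[2] = max(2+2-3, 4+0) = 4
net[3] = max(2+4-3, 4+2-3, 10+0) = 10
net[4] = max(2+10-3, 4+4-3, 10+2-3, 12+0) = 12
net[5] = max(2+12-3, 4+10-3, 10+4-3, 12+2-3, 17+0) = 17
net[6] = max(2+17-3, 4+12-3, 10+10-3, 12+4-3, 17+2-3, 11+0) = 17
net[7] = max(2+17-3, 4+17-3, 10+12-3, …, 11+2-3, 27+0) = 27
net[8] = max(2+27-3, 4+17-3, 10+17-3, …, 27+2-3, 20+0) = 26
net[9] = max(2+26-3, 4+27-3, 10+17-3, …, 20+2-3, 39+0) = 39
net[10] = max(2+39-3, 4+26-3, 10+27-3, …, 39+2-3, 28+0) = 38
net[11] = max(2+38-3, 4+39-3, 10+26-3, …, 28+2-3, 39+0) = 40
One optimal plan: pieces 9 + 2 (1 cut) → $43 − $3 = $40.

40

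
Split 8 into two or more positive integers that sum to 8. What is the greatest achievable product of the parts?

18

Fill m[k] for k=2..8: at each k try every first piece i and multiply by the better of (k−i) uncut or m[k−i].
Small cases: m[2]=1, m[3]=2.
m[4] = 2×max(2,1) = 2×2 = 4
m[5] = 2×max(3,2) = 2×3 = 6
m[6] = 3×max(3,2) = 3×3 = 9
m[7] = 2×max(5,6) = 2×6 = 12
m[8] = 2×max(6,9) = 2×9 = 18
One optimal split: 3 + 3 + 2; product 3×3×2 = 18.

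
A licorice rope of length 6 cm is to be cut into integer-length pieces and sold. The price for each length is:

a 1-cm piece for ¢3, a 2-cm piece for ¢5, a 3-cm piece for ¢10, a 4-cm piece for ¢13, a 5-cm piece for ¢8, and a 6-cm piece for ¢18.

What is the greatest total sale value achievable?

20

Let R[k] be the best obtainable value from length k. For each k, try every first piece i and keep the best of price[i] + R[k−i].
R[1] = 3
R[2] = max(3+3, 5+0) = 6
R[3] = max(3+6, 5+3, 10+0) = 10
R[4] = max(3+10, 5+6, 10+3, 13+0) = 13
R[5] = max(3+13, 5+10, 10+6, 13+3, 8+0) = 16
R[6] = max(3+16, 5+13, 10+10, 13+6, 8+3, 18+0) = 20
One optimal cutting: 3 + 3 → ¢10 + ¢10 = ¢20.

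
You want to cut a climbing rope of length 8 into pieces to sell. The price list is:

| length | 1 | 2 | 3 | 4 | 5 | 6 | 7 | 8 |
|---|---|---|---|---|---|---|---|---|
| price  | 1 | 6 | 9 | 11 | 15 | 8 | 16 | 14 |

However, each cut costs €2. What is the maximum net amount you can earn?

Consider every possible first cut. v[k] is the best of p[i]+v[k−i] over all sellable i≤k, charging 2 whenever i<k.
v[1] = 1
v[2] = 6
v[3] = 9
v[4] = 11
v[5] = 15
v[6] = 16  (first piece 3, then v[3]=9)
v[7] = 19  (first piece 2, then v[5]=15)
v[8] = 22  (first piece 3, then v[5]=15)
One optimal plan: pieces 5 + 3 (1 cut) → €24 − €2 = €22.

22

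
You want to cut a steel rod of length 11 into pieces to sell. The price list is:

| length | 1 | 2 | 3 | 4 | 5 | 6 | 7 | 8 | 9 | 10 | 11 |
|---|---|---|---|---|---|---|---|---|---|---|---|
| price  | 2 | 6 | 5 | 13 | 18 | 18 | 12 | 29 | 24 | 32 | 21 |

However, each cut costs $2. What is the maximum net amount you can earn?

Consider every possible first cut. net[k] is the best of p[i]+net[k−i] over all sellable i≤k, charging 2 whenever i<k.
net[1] = 2
net[2] = 6
net[3] = 6  (first piece 1, then net[2]=6)
net[4] = 13
net[5] = 18
net[6] = 18  (first piece 1, then net[5]=18)
net[7] = 22  (first piece 2, then net[5]=18)
net[8] = 29
net[9] = 29  (first piece 1, then net[8]=29)
net[10] = 34  (first piece 5, then net[5]=18)
net[11] = 34  (first piece 1, then net[10]=34)
One optimal plan: pieces 5 + 5 + 1 (2 cuts) → $38 − $4 = $34.

34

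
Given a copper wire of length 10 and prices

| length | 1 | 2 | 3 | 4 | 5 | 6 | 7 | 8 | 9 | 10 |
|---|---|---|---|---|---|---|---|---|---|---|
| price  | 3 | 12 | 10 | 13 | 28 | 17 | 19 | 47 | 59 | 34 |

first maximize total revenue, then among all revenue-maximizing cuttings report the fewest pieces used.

2

Let r[k] be the best obtainable value from length k. For each k, try every first piece i and keep the best of price[i] + r[k−i].
r[1] = 3
r[2] = 12
r[3] = 15  (first piece 1, then r[2]=12)
r[4] = 24  (first piece 2, then r[2]=12)
r[5] = 28
r[6] = 36  (first piece 2, then r[4]=24)
r[7] = 40  (first piece 2, then r[5]=28)
r[8] = 48  (first piece 2, then r[6]=36)
r[9] = 59
r[10] = 62  (first piece 1, then r[9]=59)
Maximum revenue is €62.
Now minimize piece count subject to staying optimal: for each k, pieces[k] = 1 + min over i with p[i]+r[k−i]=r[k] of pieces[k−i].
pieces[7] = 2
pieces[8] = 4
pieces[9] = 1
pieces[10] = 2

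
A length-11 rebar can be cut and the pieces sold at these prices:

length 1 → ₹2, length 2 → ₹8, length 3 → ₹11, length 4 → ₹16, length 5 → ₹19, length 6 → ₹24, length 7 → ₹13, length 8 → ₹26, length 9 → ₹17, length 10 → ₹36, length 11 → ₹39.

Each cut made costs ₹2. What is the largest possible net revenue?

Build r[k] bottom-up: r[k] = max over allowed piece i of (p[i] + r[k−i]) − 2 per cut.
r[1] = 2
r[2] = max(2+2-2, 8+0) = 8
r[3] = max(2+8-2, 8+2-2, 11+0) = 11
r[4] = max(2+11-2, 8+8-2, 11+2-2, 16+0) = 16
r[5] = max(2+16-2, 8+11-2, 11+8-2, 16+2-2, 19+0) = 19
r[6] = max(2+19-2, 8+16-2, 11+11-2, 16+8-2, 19+2-2, 24+0) = 24
r[7] = max(2+24-2, 8+19-2, 11+16-2, …, 24+2-2, 13+0) = 25
r[8] = max(2+25-2, 8+24-2, 11+19-2, …, 13+2-2, 26+0) = 30
r[9] = max(2+30-2, 8+25-2, 11+24-2, …, 26+2-2, 17+0) = 33
r[10] = max(2+33-2, 8+30-2, 11+25-2, …, 17+2-2, 36+0) = 38
r[11] = max(2+38-2, 8+33-2, 11+30-2, …, 36+2-2, 39+0) = 41
One optimal plan: pieces 6 + 5 (1 cut) → ₹43 − ₹2 = ₹41.

41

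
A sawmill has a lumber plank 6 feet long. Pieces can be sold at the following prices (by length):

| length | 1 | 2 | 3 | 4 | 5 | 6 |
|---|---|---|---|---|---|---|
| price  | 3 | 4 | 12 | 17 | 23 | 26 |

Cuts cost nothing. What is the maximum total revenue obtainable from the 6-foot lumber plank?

Consider every possible first cut. v[k] is the best of p[i]+v[k−i] over all sellable i≤k.
v[1] = 3
v[2] = max(3+3, 4+0) = 6
v[3] = max(3+6, 4+3, 12+0) = 12
v[4] = max(3+12, 4+6, 12+3, 17+0) = 17
v[5] = max(3+17, 4+12, 12+6, 17+3, 23+0) = 23
v[6] = max(3+23, 4+17, 12+12, 17+6, 23+3, 26+0) = 26
One optimal cutting: 5 + 1 → $23 + $3 = $26.

26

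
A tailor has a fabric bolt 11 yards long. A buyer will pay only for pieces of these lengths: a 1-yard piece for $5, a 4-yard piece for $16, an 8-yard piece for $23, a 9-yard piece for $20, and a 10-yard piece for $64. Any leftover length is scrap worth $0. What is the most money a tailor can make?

Build f[k] bottom-up: f[k] = max over allowed piece i of (p[i] + f[k−i]).
f[1] = 5
f[2] = 10  (first piece 1, then f[1]=5)
f[3] = 15  (first piece 1, then f[2]=10)
f[4] = 20  (first piece 1, then f[3]=15)
f[5] = 25  (first piece 1, then f[4]=20)
f[6] = 30  (first piece 1, then f[5]=25)
f[7] = 35  (first piece 1, then f[6]=30)
f[8] = 40  (first piece 1, then f[7]=35)
f[9] = 45  (first piece 1, then f[8]=40)
f[10] = 64
f[11] = 69  (first piece 1, then f[10]=64)
One optimal cutting: 10 + 1 → $69.

69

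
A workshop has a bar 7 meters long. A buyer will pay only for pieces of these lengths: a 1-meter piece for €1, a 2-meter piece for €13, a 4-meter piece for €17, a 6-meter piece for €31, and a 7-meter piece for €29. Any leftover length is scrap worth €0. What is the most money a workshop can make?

Let r[k] be the best obtainable value from length k. For each k, try every first piece i and keep the best of price[i] + r[k−i].
r[1] = 1
r[2] = max(1+1, 13+0) = 13
r[3] = max(1+13, 13+1) = 14
r[4] = max(1+14, 13+13, 17+0) = 26
r[5] = max(1+26, 13+14, 17+1) = 27
r[6] = max(1+27, 13+26, 17+13, 31+0) = 39
r[7] = max(1+39, 13+27, 17+14, 31+1, 29+0) = 40
One optimal cutting: 2 + 2 + 2 + 1 → €40.

40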